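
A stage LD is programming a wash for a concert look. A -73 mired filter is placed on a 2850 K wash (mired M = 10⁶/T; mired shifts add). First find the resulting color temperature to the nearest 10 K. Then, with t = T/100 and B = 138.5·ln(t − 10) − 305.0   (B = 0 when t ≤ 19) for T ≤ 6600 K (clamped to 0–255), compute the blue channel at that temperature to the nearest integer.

M_in = 10⁶/2850 = 350.88; M_out = 350.88 + (-73) = 277.88.
T_out = 10⁶/277.88 = 3598.7 K → 3600 K; t = 36.
B = 138.5·ln(36 − 10) − 305.0 = 138.5·ln 26 − 305.0 = 138.5·3.2581 − 305.0 = 146.246.
Rounded: 146.

146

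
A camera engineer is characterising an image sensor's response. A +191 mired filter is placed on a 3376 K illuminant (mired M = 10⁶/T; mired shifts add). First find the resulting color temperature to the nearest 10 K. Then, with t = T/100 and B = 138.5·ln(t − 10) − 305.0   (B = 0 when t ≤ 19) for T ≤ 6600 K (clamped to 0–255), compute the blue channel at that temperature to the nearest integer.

21

M_in = 10⁶/3376 = 296.21; M_out = 296.21 + (+191) = 487.21.
T_out = 10⁶/487.21 = 2052.5 K → 2050 K; t = 20.5.
B = 138.5·ln(20.5 − 10) − 305.0 = 138.5·ln 10.5 − 305.0 = 138.5·2.3514 − 305.0 = 20.665.
Rounded: 21.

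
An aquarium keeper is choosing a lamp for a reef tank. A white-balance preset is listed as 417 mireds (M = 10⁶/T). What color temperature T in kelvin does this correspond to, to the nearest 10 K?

T = 10⁶ / 417 = 2398.08 K → 2400 K.

2400 K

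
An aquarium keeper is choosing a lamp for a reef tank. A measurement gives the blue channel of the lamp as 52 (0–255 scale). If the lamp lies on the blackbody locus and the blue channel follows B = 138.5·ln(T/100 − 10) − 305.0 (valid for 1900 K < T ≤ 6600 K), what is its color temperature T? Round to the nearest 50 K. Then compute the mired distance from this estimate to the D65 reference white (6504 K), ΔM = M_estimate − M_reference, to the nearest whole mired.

+281 mireds

ln(t − 10) = (52 + 305.0) / 138.5 = 2.5776.
t − 10 = e^2.5776 = 13.166, so t = 23.166.
T = 100·t = 2317 K → 2300 K to the nearest 50 K.
M_estimate = 10⁶/2300 = 434.78; M_reference = 10⁶/6504 = 153.75.
ΔM = 434.78 − 153.75 = 281.03 → +281 mireds.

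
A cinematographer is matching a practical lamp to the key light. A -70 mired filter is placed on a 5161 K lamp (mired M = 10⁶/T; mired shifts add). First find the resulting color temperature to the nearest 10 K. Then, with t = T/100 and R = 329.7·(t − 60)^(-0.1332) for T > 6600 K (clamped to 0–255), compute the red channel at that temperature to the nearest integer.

220

M_in = 10⁶/5161 = 193.76; M_out = 193.76 + (-70) = 123.76.
T_out = 10⁶/123.76 = 8080.1 K → 8080 K; t = 80.8.
R = 329.7·(80.8 − 60)^(-0.1332) = 329.7·20.8^(-0.1332) = 329.7·0.66747 = 220.066.
Rounded: 220.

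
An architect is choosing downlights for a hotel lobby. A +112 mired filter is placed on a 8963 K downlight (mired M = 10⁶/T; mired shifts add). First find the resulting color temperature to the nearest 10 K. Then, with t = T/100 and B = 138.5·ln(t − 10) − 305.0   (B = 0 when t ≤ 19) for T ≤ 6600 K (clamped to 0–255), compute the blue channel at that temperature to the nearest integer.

186

M_in = 10⁶/8963 = 111.57; M_out = 111.57 + (+112) = 223.57.
T_out = 10⁶/223.57 = 4472.9 K → 4470 K; t = 44.7.
B = 138.5·ln(44.7 − 10) − 305.0 = 138.5·ln 34.7 − 305.0 = 138.5·3.5467 − 305.0 = 186.223.
Rounded: 186.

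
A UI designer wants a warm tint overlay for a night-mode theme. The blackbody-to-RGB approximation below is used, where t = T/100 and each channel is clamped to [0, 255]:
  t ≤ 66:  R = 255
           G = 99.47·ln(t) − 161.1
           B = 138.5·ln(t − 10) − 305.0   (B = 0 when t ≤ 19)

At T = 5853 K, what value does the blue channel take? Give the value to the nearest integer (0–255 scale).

t = 5853/100 = 58.53; the t ≤ 66 branch applies.
B = 138.5·ln(58.53 − 10) − 305.0 = 138.5·ln 48.53 − 305.0 = 138.5·3.8822 − 305.0 = 232.682.
Rounded: 233.

233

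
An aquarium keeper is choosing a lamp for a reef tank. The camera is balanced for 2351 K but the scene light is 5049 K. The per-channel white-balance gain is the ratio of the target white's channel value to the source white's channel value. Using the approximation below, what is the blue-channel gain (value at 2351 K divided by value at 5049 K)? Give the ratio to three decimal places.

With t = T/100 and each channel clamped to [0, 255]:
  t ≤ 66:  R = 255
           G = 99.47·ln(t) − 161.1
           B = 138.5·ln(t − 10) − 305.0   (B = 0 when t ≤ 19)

0.268

At 5049 K (t = 50.49):
  B = 138.5·ln(50.49 − 10) − 305.0 = 138.5·ln 40.49 − 305.0 = 138.5·3.7011 − 305.0 = 207.596.
At 2351 K (t = 23.51):
  B = 138.5·ln(23.51 − 10) − 305.0 = 138.5·ln 13.51 − 305.0 = 138.5·2.6034 − 305.0 = 55.575.
Gain = 55.575 / 207.596 = 0.2677 → 0.268.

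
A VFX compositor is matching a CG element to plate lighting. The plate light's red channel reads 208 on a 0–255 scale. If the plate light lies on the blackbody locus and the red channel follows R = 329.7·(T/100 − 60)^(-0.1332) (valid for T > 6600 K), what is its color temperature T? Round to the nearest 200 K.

9200 K

(t − 60)^(-0.1332) = 208/329.7 = 0.63088.
t − 60 = 0.63088^(1/-0.1332) = 0.63088^(-7.508) = 31.763, so t = 91.763.
T = 100·t = 9176 K → 9200 K to the nearest 200 K.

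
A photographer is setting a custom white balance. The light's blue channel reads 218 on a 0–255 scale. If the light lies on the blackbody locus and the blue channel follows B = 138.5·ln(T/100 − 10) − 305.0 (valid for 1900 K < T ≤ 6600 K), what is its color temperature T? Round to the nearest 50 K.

ln(t − 10) = (218 + 305.0) / 138.5 = 3.7762.
t − 10 = e^3.7762 = 43.649, so t = 53.649.
T = 100·t = 5365 K → 5350 K to the nearest 50 K.

5350 K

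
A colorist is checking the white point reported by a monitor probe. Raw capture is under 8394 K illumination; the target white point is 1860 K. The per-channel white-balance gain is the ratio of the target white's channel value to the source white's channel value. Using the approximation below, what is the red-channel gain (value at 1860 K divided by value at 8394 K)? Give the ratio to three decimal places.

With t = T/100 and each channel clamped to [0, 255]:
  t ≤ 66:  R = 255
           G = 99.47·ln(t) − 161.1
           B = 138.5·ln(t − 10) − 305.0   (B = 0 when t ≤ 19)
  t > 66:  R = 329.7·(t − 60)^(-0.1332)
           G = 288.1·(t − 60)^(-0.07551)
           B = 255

1.181

At 8394 K (t = 83.94):
  R = 329.7·(83.94 − 60)^(-0.1332) = 329.7·23.94^(-0.1332) = 329.7·0.65509 = 215.983.
At 1860 K (t = 18.6):
  R = 255 by definition for t ≤ 66.
Gain = 255.000 / 215.983 = 1.1806 → 1.181.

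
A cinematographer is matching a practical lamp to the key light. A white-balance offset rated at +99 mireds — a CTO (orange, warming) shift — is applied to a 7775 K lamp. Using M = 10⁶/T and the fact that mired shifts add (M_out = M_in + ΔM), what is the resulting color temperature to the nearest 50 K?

M_in = 10⁶/7775 = 128.62 mireds.
M_out = 128.62 + (+99) = 227.62 mireds.
T_out = 10⁶/227.62 = 4393.3 K → 4400 K.

4400 K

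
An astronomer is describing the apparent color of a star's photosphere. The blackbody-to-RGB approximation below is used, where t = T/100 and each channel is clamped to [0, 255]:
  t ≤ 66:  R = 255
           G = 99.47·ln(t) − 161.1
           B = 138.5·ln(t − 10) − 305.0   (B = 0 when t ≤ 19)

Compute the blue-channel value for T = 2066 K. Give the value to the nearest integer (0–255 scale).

t = 2066/100 = 20.66; the t ≤ 66 branch applies.
B = 138.5·ln(20.66 − 10) − 305.0 = 138.5·ln 10.66 − 305.0 = 138.5·2.3665 − 305.0 = 22.760.
Rounded: 23.

23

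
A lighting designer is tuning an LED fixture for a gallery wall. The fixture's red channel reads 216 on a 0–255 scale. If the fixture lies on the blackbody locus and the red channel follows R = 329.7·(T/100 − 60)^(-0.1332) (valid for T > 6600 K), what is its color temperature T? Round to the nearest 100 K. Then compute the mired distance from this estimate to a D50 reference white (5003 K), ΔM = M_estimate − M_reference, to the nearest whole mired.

(t − 60)^(-0.1332) = 216/329.7 = 0.65514.
t − 60 = 0.65514^(1/-0.1332) = 0.65514^(-7.508) = 23.926, so t = 83.926.
T = 100·t = 8393 K → 8400 K to the nearest 100 K.
M_estimate = 10⁶/8400 = 119.05; M_reference = 10⁶/5003 = 199.88.
ΔM = 119.05 − 199.88 = -80.83 → -81 mireds.

-81 mireds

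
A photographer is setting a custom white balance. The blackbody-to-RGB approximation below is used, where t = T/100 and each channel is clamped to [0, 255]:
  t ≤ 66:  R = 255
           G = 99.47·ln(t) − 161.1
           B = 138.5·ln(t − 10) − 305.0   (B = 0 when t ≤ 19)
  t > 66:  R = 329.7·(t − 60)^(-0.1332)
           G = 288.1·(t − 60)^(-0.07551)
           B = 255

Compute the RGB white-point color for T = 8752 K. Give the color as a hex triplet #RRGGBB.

#D4E0FF

t = 8752/100 = 87.52; the t > 66 branch applies.
R = 329.7·(87.52 − 60)^(-0.1332) = 329.7·27.52^(-0.1332) = 329.7·0.64304 = 212.011.
G = 288.1·(87.52 − 60)^(-0.07551) = 288.1·27.52^(-0.07551) = 288.1·0.77856 = 224.303.
B = 255 by definition for t > 66.
Rounded: (212, 224, 255).
In hex: #D4E0FF.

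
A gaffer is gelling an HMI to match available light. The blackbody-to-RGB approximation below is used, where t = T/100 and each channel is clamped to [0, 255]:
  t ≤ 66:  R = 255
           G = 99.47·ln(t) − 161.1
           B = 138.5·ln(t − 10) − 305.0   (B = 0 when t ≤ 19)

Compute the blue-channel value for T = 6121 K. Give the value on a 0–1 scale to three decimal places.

t = 6121/100 = 61.21; the t ≤ 66 branch applies.
B = 138.5·ln(61.21 − 10) − 305.0 = 138.5·ln 51.21 − 305.0 = 138.5·3.9359 − 305.0 = 240.127.
On a 0–1 scale: 240.127/255 = 0.9417 → 0.942.

0.942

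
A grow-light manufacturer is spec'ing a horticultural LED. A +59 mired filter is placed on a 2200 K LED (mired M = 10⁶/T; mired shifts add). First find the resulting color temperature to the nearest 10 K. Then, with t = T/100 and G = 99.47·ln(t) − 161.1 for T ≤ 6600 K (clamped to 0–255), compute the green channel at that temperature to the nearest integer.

134

M_in = 10⁶/2200 = 454.55; M_out = 454.55 + (+59) = 513.55.
T_out = 10⁶/513.55 = 1947.2 K → 1950 K; t = 19.5.
G = 99.47·ln 19.5 − 161.1 = 99.47·2.9704 − 161.1 = 134.367.
Rounded: 134.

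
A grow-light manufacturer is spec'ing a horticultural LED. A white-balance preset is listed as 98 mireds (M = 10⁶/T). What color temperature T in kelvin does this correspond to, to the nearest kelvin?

T = 10⁶ / 98 = 10204.08 K → 10204 K.

10204 K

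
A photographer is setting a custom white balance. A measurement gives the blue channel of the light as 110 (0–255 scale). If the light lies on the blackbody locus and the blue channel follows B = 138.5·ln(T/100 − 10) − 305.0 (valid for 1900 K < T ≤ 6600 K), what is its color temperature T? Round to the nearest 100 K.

3000 K

ln(t − 10) = (110 + 305.0) / 138.5 = 2.9964.
t − 10 = e^2.9964 = 20.013, so t = 30.013.
T = 100·t = 3001 K → 3000 K to the nearest 100 K.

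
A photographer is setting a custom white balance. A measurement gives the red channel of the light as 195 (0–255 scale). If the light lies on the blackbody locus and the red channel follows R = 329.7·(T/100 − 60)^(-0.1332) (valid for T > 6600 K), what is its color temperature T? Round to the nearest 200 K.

11200 K

(t − 60)^(-0.1332) = 195/329.7 = 0.59145.
t − 60 = 0.59145^(1/-0.1332) = 0.59145^(-7.508) = 51.564, so t = 111.564.
T = 100·t = 11156 K → 11200 K to the nearest 200 K.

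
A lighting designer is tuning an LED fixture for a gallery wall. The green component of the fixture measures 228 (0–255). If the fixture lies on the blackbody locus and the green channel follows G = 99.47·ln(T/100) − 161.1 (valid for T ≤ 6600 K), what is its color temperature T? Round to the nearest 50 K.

5000 K

ln t = (228 + 161.1) / 99.47 = 3.9117.
t = e^3.9117 = 49.985.
T = 100·t = 4999 K → 5000 K to the nearest 50 K.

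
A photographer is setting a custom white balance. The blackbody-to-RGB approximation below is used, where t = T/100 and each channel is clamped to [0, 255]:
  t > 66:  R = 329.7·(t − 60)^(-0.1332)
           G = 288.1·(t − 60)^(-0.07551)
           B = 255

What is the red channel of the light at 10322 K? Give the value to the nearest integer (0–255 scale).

t = 10322/100 = 103.22; the t > 66 branch applies.
R = 329.7·(103.22 − 60)^(-0.1332) = 329.7·43.22^(-0.1332) = 329.7·0.60552 = 199.639.
Rounded: 200.

200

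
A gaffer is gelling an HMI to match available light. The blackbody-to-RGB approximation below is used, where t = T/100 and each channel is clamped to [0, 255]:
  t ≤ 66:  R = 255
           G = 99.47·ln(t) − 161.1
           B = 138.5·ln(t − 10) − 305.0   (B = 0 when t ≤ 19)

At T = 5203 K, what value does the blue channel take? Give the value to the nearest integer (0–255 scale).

213

t = 5203/100 = 52.03; the t ≤ 66 branch applies.
B = 138.5·ln(52.03 − 10) − 305.0 = 138.5·ln 42.03 − 305.0 = 138.5·3.7384 − 305.0 = 212.766.
Rounded: 213.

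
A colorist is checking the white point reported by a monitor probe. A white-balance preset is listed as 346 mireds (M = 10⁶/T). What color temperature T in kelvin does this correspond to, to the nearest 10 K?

2890 K

T = 10⁶ / 346 = 2890.17 K → 2890 K.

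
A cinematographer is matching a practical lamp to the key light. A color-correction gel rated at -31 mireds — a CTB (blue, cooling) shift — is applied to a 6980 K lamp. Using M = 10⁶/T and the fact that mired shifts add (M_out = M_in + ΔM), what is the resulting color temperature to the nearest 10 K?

M_in = 10⁶/6980 = 143.27 mireds.
M_out = 143.27 + (-31) = 112.27 mireds.
T_out = 10⁶/112.27 = 8907.4 K → 8910 K.

8910 K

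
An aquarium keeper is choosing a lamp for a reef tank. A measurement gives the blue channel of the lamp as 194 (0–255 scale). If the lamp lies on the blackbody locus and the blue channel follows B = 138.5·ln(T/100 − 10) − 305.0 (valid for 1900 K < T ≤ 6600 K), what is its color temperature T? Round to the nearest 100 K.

4700 K

ln(t − 10) = (194 + 305.0) / 138.5 = 3.6029.
t − 10 = e^3.6029 = 36.704, so t = 46.704.
T = 100·t = 4670 K → 4700 K to the nearest 100 K.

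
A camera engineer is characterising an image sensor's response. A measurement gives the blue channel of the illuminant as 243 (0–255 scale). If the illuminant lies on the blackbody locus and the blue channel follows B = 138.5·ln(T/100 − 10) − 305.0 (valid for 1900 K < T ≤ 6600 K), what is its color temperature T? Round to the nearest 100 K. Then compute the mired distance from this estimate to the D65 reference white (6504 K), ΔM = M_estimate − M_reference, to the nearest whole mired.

+8 mireds

ln(t − 10) = (243 + 305.0) / 138.5 = 3.9567.
t − 10 = e^3.9567 = 52.283, so t = 62.283.
T = 100·t = 6228 K → 6200 K to the nearest 100 K.
M_estimate = 10⁶/6200 = 161.29; M_reference = 10⁶/6504 = 153.75.
ΔM = 161.29 − 153.75 = 7.54 → +8 mireds.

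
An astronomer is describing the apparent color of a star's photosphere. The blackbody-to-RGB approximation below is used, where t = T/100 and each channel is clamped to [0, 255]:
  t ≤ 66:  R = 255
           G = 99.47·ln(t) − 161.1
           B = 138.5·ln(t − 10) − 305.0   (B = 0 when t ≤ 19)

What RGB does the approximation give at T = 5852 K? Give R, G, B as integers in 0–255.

t = 5852/100 = 58.52; the t ≤ 66 branch applies.
R = 255 by definition for t ≤ 66.
G = 99.47·ln 58.52 − 161.1 = 99.47·4.0694 − 161.1 = 243.680.
B = 138.5·ln(58.52 − 10) − 305.0 = 138.5·ln 48.52 − 305.0 = 138.5·3.8820 − 305.0 = 232.654.
Rounded: (255, 244, 233).

R=255, G=244, B=233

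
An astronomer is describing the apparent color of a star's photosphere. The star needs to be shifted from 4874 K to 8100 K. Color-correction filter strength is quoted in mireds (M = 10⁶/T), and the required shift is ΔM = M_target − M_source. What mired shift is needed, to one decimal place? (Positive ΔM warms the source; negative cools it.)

M_source = 10⁶/4874 = 205.170; M_target = 10⁶/8100 = 123.457.
ΔM = 123.457 − 205.170 = -81.714 → -81.7 mireds, a cooling shift.

-81.7 mireds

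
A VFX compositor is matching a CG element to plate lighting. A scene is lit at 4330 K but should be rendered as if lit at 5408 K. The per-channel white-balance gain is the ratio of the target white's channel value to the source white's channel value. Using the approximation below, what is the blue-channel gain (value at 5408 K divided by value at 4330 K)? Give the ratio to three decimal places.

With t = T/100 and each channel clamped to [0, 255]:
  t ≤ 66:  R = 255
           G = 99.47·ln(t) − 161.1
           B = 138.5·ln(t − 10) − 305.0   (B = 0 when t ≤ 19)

At 4330 K (t = 43.3):
  B = 138.5·ln(43.3 − 10) − 305.0 = 138.5·ln 33.3 − 305.0 = 138.5·3.5056 − 305.0 = 180.520.
At 5408 K (t = 54.08):
  B = 138.5·ln(54.08 − 10) − 305.0 = 138.5·ln 44.08 − 305.0 = 138.5·3.7860 − 305.0 = 219.362.
Gain = 219.362 / 180.520 = 1.2152 → 1.215.

1.215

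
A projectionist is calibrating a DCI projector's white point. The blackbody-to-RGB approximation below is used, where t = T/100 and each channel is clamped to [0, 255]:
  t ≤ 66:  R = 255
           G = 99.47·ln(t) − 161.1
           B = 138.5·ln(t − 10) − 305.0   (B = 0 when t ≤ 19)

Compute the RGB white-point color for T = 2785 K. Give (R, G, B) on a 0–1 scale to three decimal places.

t = 2785/100 = 27.85; the t ≤ 66 branch applies.
R = 255 by definition for t ≤ 66.
G = 99.47·ln 27.85 − 161.1 = 99.47·3.3268 − 161.1 = 169.820.
B = 138.5·ln(27.85 − 10) − 305.0 = 138.5·ln 17.85 − 305.0 = 138.5·2.8820 − 305.0 = 94.157.
Dividing each by 255: (1.0000, 0.6660, 0.3692) → (1.000, 0.666, 0.369).

(1.000, 0.666, 0.369)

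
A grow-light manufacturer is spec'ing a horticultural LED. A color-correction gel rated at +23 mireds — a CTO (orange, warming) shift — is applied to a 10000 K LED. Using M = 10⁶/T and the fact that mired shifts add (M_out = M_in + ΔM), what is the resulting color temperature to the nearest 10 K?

8130 K

M_in = 10⁶/10000 = 100.00 mireds.
M_out = 100.00 + (+23) = 123.00 mireds.
T_out = 10⁶/123.00 = 8130.1 K → 8130 K.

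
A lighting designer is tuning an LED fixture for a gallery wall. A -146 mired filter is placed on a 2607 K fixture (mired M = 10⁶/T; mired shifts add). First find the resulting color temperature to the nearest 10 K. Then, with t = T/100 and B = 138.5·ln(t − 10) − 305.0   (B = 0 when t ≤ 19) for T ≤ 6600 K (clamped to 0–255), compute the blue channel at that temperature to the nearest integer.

175

M_in = 10⁶/2607 = 383.58; M_out = 383.58 + (-146) = 237.58.
T_out = 10⁶/237.58 = 4209.1 K → 4210 K; t = 42.1.
B = 138.5·ln(42.1 − 10) − 305.0 = 138.5·ln 32.1 − 305.0 = 138.5·3.4689 − 305.0 = 175.437.
Rounded: 175.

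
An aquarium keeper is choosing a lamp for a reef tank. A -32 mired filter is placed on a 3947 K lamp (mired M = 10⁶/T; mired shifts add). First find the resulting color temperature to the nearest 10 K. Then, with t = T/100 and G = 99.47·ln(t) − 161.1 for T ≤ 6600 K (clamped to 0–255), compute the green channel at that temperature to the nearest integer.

218

M_in = 10⁶/3947 = 253.36; M_out = 253.36 + (-32) = 221.36.
T_out = 10⁶/221.36 = 4517.6 K → 4520 K; t = 45.2.
G = 99.47·ln 45.2 − 161.1 = 99.47·3.8111 − 161.1 = 217.990.
Rounded: 218.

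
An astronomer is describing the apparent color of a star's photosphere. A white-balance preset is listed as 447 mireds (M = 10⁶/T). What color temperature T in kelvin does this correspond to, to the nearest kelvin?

T = 10⁶ / 447 = 2237.14 K → 2237 K.

2237 K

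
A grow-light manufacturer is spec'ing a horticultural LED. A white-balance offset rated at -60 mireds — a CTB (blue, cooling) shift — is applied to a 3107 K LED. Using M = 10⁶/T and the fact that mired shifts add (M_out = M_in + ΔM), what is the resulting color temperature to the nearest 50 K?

M_in = 10⁶/3107 = 321.85 mireds.
M_out = 321.85 + (-60) = 261.85 mireds.
T_out = 10⁶/261.85 = 3818.9 K → 3800 K.

3800 K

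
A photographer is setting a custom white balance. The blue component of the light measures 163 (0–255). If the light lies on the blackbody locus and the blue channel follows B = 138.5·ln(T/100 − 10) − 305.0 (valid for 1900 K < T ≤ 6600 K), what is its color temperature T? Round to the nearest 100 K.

3900 K

ln(t − 10) = (163 + 305.0) / 138.5 = 3.3791.
t − 10 = e^3.3791 = 29.343, so t = 39.343.
T = 100·t = 3934 K → 3900 K to the nearest 100 K.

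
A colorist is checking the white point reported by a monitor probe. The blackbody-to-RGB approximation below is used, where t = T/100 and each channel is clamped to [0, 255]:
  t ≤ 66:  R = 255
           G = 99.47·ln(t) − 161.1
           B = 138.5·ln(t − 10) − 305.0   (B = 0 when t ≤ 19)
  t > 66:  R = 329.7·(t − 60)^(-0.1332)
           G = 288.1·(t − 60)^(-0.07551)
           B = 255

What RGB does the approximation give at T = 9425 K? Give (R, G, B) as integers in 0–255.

(206, 221, 255)

t = 9425/100 = 94.25; the t > 66 branch applies.
R = 329.7·(94.25 − 60)^(-0.1332) = 329.7·34.25^(-0.1332) = 329.7·0.62457 = 205.922.
G = 288.1·(94.25 − 60)^(-0.07551) = 288.1·34.25^(-0.07551) = 288.1·0.76580 = 220.628.
B = 255 by definition for t > 66.
Rounded: (206, 221, 255).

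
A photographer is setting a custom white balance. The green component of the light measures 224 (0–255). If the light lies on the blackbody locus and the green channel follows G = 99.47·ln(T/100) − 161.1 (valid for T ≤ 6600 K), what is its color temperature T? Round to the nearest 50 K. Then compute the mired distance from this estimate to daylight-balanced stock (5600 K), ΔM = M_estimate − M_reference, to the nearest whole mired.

ln t = (224 + 161.1) / 99.47 = 3.8715.
t = e^3.8715 = 48.015.
T = 100·t = 4802 K → 4800 K to the nearest 50 K.
M_estimate = 10⁶/4800 = 208.33; M_reference = 10⁶/5600 = 178.57.
ΔM = 208.33 − 178.57 = 29.76 → +30 mireds.

+30 mireds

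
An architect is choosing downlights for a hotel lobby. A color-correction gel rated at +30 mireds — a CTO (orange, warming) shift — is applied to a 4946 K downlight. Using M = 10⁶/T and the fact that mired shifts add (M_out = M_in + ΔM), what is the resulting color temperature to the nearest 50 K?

M_in = 10⁶/4946 = 202.18 mireds.
M_out = 202.18 + (+30) = 232.18 mireds.
T_out = 10⁶/232.18 = 4306.9 K → 4300 K.

4300 K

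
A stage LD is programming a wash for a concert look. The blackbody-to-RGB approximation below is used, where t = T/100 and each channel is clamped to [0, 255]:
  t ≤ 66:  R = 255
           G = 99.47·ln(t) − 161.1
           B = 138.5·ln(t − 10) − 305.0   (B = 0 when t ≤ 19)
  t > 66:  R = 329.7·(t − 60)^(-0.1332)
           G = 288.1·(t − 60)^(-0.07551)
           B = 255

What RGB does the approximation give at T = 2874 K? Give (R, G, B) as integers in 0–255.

(255, 173, 101)

t = 2874/100 = 28.74; the t ≤ 66 branch applies.
R = 255 by definition for t ≤ 66.
G = 99.47·ln 28.74 − 161.1 = 99.47·3.3583 − 161.1 = 172.949.
B = 138.5·ln(28.74 − 10) − 305.0 = 138.5·ln 18.74 − 305.0 = 138.5·2.9307 − 305.0 = 100.896.
Rounded: (255, 173, 101).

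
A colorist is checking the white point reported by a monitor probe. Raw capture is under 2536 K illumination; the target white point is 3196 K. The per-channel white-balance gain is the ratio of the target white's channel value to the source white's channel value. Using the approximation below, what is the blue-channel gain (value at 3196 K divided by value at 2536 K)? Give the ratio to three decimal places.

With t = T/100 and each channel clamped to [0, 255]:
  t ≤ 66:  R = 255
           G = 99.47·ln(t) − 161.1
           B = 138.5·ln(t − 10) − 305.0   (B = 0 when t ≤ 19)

1.675

At 2536 K (t = 25.36):
  B = 138.5·ln(25.36 − 10) − 305.0 = 138.5·ln 15.36 − 305.0 = 138.5·2.7318 − 305.0 = 73.350.
At 3196 K (t = 31.96):
  B = 138.5·ln(31.96 − 10) − 305.0 = 138.5·ln 21.96 − 305.0 = 138.5·3.0892 − 305.0 = 122.857.
Gain = 122.857 / 73.350 = 1.6750 → 1.675.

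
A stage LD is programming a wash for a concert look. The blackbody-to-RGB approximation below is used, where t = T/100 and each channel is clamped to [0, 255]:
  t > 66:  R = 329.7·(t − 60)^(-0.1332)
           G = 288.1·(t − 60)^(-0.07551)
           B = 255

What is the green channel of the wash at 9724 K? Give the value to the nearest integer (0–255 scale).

t = 9724/100 = 97.24; the t > 66 branch applies.
G = 288.1·(97.24 − 60)^(-0.07551) = 288.1·37.24^(-0.07551) = 288.1·0.76098 = 219.238.
Rounded: 219.

219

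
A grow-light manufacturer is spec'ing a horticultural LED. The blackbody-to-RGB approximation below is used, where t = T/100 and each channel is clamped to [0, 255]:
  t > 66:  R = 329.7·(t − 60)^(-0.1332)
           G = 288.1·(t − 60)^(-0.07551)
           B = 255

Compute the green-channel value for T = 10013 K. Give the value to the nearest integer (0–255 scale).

t = 10013/100 = 100.13; the t > 66 branch applies.
G = 288.1·(100.13 − 60)^(-0.07551) = 288.1·40.13^(-0.07551) = 288.1·0.75670 = 218.004.
Rounded: 218.

218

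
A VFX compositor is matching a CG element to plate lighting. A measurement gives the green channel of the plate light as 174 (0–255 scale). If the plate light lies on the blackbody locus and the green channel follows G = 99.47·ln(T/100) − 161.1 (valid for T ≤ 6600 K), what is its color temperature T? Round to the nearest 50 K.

ln t = (174 + 161.1) / 99.47 = 3.3689.
t = e^3.3689 = 29.045.
T = 100·t = 2905 K → 2900 K to the nearest 50 K.

2900 K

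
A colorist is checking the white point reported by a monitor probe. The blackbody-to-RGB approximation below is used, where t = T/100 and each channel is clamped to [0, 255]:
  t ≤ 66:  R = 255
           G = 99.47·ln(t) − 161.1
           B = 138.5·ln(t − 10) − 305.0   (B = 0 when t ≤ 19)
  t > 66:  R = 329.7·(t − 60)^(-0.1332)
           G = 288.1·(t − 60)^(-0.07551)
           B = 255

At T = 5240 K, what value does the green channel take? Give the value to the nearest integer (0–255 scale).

t = 5240/100 = 52.4; the t ≤ 66 branch applies.
G = 99.47·ln 52.4 − 161.1 = 99.47·3.9589 − 161.1 = 232.692.
Rounded: 233.

233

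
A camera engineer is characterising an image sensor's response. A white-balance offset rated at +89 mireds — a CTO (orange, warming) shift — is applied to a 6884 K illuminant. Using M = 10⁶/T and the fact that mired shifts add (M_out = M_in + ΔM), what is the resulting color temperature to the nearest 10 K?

4270 K

M_in = 10⁶/6884 = 145.26 mireds.
M_out = 145.26 + (+89) = 234.26 mireds.
T_out = 10⁶/234.26 = 4268.7 K → 4270 K.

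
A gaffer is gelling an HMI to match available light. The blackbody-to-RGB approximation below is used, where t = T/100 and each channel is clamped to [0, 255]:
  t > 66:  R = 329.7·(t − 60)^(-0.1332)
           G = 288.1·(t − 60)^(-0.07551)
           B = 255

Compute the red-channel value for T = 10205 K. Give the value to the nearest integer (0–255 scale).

t = 10205/100 = 102.05; the t > 66 branch applies.
R = 329.7·(102.05 − 60)^(-0.1332) = 329.7·42.05^(-0.1332) = 329.7·0.60774 = 200.370.
Rounded: 200.

200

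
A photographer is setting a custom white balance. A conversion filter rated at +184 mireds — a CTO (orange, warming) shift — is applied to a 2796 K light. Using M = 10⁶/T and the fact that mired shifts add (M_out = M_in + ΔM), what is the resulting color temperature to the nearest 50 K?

M_in = 10⁶/2796 = 357.65 mireds.
M_out = 357.65 + (+184) = 541.65 mireds.
T_out = 10⁶/541.65 = 1846.2 K → 1850 K.

1850 K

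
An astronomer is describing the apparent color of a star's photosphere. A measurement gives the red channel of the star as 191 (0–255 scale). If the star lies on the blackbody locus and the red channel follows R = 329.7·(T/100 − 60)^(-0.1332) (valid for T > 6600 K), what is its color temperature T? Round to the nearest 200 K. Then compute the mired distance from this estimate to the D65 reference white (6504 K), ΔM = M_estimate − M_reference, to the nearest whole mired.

(t − 60)^(-0.1332) = 191/329.7 = 0.57931.
t − 60 = 0.57931^(1/-0.1332) = 0.57931^(-7.508) = 60.245, so t = 120.245.
T = 100·t = 12025 K → 12000 K to the nearest 200 K.
M_estimate = 10⁶/12000 = 83.33; M_reference = 10⁶/6504 = 153.75.
ΔM = 83.33 − 153.75 = -70.42 → -70 mireds.

-70 mireds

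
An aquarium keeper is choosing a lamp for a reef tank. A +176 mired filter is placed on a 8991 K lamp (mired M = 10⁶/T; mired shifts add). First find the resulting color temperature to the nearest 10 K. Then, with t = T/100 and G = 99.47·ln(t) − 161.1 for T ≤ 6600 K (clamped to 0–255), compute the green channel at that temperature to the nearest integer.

M_in = 10⁶/8991 = 111.22; M_out = 111.22 + (+176) = 287.22.
T_out = 10⁶/287.22 = 3481.6 K → 3480 K; t = 34.8.
G = 99.47·ln 34.8 − 161.1 = 99.47·3.5496 − 161.1 = 191.980.
Rounded: 192.

192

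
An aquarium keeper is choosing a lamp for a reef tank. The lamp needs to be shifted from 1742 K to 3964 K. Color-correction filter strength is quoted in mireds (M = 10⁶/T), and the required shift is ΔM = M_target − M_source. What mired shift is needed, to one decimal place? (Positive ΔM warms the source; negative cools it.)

M_source = 10⁶/1742 = 574.053; M_target = 10⁶/3964 = 252.270.
ΔM = 252.270 − 574.053 = -321.782 → -321.8 mireds, a cooling shift.

-321.8 mireds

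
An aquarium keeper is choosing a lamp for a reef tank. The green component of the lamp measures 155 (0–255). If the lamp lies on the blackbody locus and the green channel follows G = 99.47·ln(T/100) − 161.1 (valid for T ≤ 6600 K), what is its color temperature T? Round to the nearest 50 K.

ln t = (155 + 161.1) / 99.47 = 3.1778.
t = e^3.1778 = 23.995.
T = 100·t = 2399 K → 2400 K to the nearest 50 K.

2400 K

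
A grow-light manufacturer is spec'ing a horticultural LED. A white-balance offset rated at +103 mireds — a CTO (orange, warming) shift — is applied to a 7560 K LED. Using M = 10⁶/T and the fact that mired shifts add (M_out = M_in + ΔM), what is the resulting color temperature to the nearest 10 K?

4250 K

M_in = 10⁶/7560 = 132.28 mireds.
M_out = 132.28 + (+103) = 235.28 mireds.
T_out = 10⁶/235.28 = 4250.3 K → 4250 K.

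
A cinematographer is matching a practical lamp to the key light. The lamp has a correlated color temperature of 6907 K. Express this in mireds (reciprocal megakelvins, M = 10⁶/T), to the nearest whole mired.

M = 10⁶ / 6907 = 144.781 → 145 mireds.

145 mireds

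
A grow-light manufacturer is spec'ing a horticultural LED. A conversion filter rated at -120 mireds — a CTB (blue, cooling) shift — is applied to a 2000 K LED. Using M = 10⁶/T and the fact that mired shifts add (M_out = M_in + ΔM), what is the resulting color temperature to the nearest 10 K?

2630 K

M_in = 10⁶/2000 = 500.00 mireds.
M_out = 500.00 + (-120) = 380.00 mireds.
T_out = 10⁶/380.00 = 2631.6 K → 2630 K.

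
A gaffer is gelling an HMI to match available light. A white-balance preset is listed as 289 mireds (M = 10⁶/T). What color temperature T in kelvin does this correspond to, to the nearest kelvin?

3460 K

T = 10⁶ / 289 = 3460.21 K → 3460 K.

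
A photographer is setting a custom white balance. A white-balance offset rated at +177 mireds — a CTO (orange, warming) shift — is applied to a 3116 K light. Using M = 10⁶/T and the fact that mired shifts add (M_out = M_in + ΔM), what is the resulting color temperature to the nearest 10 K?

2010 K

M_in = 10⁶/3116 = 320.92 mireds.
M_out = 320.92 + (+177) = 497.92 mireds.
T_out = 10⁶/497.92 = 2008.3 K → 2010 K.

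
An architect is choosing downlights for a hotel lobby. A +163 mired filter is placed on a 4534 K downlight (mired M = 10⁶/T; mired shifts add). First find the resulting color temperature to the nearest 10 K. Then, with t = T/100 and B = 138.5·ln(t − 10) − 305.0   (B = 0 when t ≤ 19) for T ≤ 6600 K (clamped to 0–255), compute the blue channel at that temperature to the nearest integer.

80

M_in = 10⁶/4534 = 220.56; M_out = 220.56 + (+163) = 383.56.
T_out = 10⁶/383.56 = 2607.2 K → 2610 K; t = 26.1.
B = 138.5·ln(26.1 − 10) − 305.0 = 138.5·ln 16.1 − 305.0 = 138.5·2.7788 − 305.0 = 79.866.
Rounded: 80.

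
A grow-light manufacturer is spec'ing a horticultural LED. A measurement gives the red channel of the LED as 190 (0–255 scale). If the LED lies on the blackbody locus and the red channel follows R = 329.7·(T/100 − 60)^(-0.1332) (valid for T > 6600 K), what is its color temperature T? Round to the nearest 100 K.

(t − 60)^(-0.1332) = 190/329.7 = 0.57628.
t − 60 = 0.57628^(1/-0.1332) = 0.57628^(-7.508) = 62.667, so t = 122.667.
T = 100·t = 12267 K → 12300 K to the nearest 100 K.

12300 K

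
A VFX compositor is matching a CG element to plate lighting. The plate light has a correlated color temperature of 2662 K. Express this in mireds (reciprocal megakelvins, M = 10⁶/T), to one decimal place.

M = 10⁶ / 2662 = 375.657 → 375.7 mireds.

375.7 mireds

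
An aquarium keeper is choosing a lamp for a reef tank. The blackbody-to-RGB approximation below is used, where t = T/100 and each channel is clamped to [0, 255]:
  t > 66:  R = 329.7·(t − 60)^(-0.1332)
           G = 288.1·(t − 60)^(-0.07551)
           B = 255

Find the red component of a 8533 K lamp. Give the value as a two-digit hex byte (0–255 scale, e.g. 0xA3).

0xD6

t = 8533/100 = 85.33; the t > 66 branch applies.
R = 329.7·(85.33 − 60)^(-0.1332) = 329.7·25.33^(-0.1332) = 329.7·0.65018 = 214.365.
Rounded: 214; in hex, 0xD6.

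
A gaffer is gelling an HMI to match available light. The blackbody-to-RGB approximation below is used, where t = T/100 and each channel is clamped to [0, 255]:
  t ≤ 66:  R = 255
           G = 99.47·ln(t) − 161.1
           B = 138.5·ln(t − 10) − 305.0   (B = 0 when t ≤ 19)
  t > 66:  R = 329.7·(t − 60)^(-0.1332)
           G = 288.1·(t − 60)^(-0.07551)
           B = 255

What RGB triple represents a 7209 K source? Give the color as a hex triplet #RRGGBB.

#EDEFFF

t = 7209/100 = 72.09; the t > 66 branch applies.
R = 329.7·(72.09 − 60)^(-0.1332) = 329.7·12.09^(-0.1332) = 329.7·0.71750 = 236.559.
G = 288.1·(72.09 − 60)^(-0.07551) = 288.1·12.09^(-0.07551) = 288.1·0.82845 = 238.676.
B = 255 by definition for t > 66.
Rounded: (237, 239, 255).
In hex: #EDEFFF.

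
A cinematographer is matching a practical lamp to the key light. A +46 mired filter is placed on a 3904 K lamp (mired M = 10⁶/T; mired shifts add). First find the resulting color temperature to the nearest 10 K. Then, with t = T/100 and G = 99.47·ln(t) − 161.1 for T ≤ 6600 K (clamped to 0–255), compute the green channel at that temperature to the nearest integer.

187

M_in = 10⁶/3904 = 256.15; M_out = 256.15 + (+46) = 302.15.
T_out = 10⁶/302.15 = 3309.6 K → 3310 K; t = 33.1.
G = 99.47·ln 33.1 − 161.1 = 99.47·3.4995 − 161.1 = 186.999.
Rounded: 187.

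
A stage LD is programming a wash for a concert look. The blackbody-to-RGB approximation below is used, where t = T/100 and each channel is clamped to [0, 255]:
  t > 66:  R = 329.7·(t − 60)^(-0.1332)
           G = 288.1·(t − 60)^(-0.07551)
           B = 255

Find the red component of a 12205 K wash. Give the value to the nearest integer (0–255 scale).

190

t = 12205/100 = 122.05; the t > 66 branch applies.
R = 329.7·(122.05 − 60)^(-0.1332) = 329.7·62.05^(-0.1332) = 329.7·0.57704 = 190.250.
Rounded: 190.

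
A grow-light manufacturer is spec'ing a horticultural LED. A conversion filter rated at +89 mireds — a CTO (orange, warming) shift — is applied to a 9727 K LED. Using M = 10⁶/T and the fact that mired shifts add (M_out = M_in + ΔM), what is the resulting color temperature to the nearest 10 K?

M_in = 10⁶/9727 = 102.81 mireds.
M_out = 102.81 + (+89) = 191.81 mireds.
T_out = 10⁶/191.81 = 5213.6 K → 5210 K.

5210 K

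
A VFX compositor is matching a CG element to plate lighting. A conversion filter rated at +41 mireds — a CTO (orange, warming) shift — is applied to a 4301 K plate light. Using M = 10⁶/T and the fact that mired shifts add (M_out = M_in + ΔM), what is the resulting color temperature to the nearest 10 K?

M_in = 10⁶/4301 = 232.50 mireds.
M_out = 232.50 + (+41) = 273.50 mireds.
T_out = 10⁶/273.50 = 3656.3 K → 3660 K.

3660 K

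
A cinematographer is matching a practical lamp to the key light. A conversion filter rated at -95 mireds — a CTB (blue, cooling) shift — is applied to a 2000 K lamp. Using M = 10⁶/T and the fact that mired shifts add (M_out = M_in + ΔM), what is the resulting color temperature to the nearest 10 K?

M_in = 10⁶/2000 = 500.00 mireds.
M_out = 500.00 + (-95) = 405.00 mireds.
T_out = 10⁶/405.00 = 2469.1 K → 2470 K.

2470 K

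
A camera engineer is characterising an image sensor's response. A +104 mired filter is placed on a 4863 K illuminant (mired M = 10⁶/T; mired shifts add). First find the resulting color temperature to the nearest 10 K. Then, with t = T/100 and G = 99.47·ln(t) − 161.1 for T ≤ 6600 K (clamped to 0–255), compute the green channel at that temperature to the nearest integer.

185

M_in = 10⁶/4863 = 205.63; M_out = 205.63 + (+104) = 309.63.
T_out = 10⁶/309.63 = 3229.6 K → 3230 K; t = 32.3.
G = 99.47·ln 32.3 − 161.1 = 99.47·3.4751 − 161.1 = 184.565.
Rounded: 185.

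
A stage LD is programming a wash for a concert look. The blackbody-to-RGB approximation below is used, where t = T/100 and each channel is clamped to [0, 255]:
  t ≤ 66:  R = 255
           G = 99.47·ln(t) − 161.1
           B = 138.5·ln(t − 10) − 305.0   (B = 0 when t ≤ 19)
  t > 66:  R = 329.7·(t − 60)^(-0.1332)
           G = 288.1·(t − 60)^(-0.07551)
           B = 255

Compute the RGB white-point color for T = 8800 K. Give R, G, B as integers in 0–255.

R=212, G=224, B=255

t = 8800/100 = 88; the t > 66 branch applies.
R = 329.7·(88 − 60)^(-0.1332) = 329.7·28^(-0.1332) = 329.7·0.64156 = 211.523.
G = 288.1·(88 − 60)^(-0.07551) = 288.1·28^(-0.07551) = 288.1·0.77754 = 224.010.
B = 255 by definition for t > 66.
Rounded: (212, 224, 255).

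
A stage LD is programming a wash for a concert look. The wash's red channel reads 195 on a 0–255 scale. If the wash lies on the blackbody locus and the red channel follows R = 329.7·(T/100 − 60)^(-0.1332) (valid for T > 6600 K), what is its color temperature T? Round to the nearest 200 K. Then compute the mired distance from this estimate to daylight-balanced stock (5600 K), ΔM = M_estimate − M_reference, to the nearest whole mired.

-89 mireds

(t − 60)^(-0.1332) = 195/329.7 = 0.59145.
t − 60 = 0.59145^(1/-0.1332) = 0.59145^(-7.508) = 51.564, so t = 111.564.
T = 100·t = 11156 K → 11200 K to the nearest 200 K.
M_estimate = 10⁶/11200 = 89.29; M_reference = 10⁶/5600 = 178.57.
ΔM = 89.29 − 178.57 = -89.29 → -89 mireds.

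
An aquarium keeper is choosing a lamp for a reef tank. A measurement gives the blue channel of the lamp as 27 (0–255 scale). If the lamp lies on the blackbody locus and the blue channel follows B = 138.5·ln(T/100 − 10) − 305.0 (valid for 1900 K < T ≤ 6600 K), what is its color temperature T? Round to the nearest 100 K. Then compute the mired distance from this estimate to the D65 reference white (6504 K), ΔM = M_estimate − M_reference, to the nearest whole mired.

+322 mireds

ln(t − 10) = (27 + 305.0) / 138.5 = 2.3971.
t − 10 = e^2.3971 = 10.991, so t = 20.991.
T = 100·t = 2099 K → 2100 K to the nearest 100 K.
M_estimate = 10⁶/2100 = 476.19; M_reference = 10⁶/6504 = 153.75.
ΔM = 476.19 − 153.75 = 322.44 → +322 mireds.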